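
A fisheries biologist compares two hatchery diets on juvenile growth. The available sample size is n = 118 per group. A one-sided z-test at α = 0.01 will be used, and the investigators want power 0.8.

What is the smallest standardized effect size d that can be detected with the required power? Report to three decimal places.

d ≈ 0.412

Need Φ(δ − 2.326) = 0.8, so δ = 2.326 + 0.842 = 3.168.
δ = d·√(n/2) ⇒ d = δ/√(n/2) = 3.168/√(118/2) = 0.4124.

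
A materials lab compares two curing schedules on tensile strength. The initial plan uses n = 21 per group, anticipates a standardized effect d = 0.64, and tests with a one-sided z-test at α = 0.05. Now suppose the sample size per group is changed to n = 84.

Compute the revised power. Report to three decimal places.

With n = 84 per group: δ = d·√(n/2) = 0.64 × √(84/2) = 4.1477. Critical value z_{0.05} = 1.645.
Revised power = P(Z > 1.645 − δ) = Φ(2.503) = 0.9938.

Power ≈ 0.994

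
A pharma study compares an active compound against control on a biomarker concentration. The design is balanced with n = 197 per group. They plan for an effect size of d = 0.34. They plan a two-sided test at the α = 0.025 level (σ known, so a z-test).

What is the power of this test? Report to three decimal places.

Noncentrality parameter: δ = d·√(n/2) = 0.34 × √(197/2) = 3.3744
Critical value for a two-sided test at α = 0.025: z_{α/2} = 2.241.
Power = Φ(δ − 2.241) + Φ(−δ − 2.241) = Φ(1.133) + Φ(-5.616) = 0.8714 + 0.0000 = 0.8714.

Power ≈ 0.871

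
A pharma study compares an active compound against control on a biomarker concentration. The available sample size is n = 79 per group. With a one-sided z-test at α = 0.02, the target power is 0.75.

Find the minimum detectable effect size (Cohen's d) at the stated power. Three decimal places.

d ≈ 0.434

Need Φ(δ − 2.054) = 0.75, so δ = 2.054 + 0.674 = 2.728.
δ = d·√(n/2) ⇒ d = δ/√(n/2) = 2.728/√(79/2) = 0.4341.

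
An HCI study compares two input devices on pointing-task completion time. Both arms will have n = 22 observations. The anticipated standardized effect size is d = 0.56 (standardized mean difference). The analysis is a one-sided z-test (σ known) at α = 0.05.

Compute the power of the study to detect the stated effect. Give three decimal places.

Power ≈ 0.584

Noncentrality parameter: δ = d·√(n/2) = 0.56 × √(22/2) = 1.8573
Critical value for a one-sided test at α = 0.05: z_α = 1.645.
Power = Φ(δ − 1.645) = Φ(0.212) = 0.5841.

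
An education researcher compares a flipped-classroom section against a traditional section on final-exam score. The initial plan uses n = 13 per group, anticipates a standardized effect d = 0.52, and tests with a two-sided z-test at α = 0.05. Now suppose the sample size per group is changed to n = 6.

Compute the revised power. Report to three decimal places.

Power ≈ 0.147

With n = 6 per group: δ = d·√(n/2) = 0.52 × √(6/2) = 0.9007. Critical value z_{0.025} = 1.960.
Revised power = Φ(δ − 1.960) + Φ(−δ − 1.960) = Φ(-1.059) + Φ(-2.861) = 0.1447 + 0.0021 = 0.1468.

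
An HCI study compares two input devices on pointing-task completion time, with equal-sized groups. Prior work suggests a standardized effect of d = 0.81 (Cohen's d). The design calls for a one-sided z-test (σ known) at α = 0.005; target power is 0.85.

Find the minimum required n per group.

Set Φ(δ − 2.576) = 0.85; then δ − 2.576 = Φ⁻¹(0.85) = 1.036, giving δ = 3.612.
δ = d·√(n/2) ⇒ n = 2(δ/d)² = 2 × (3.612 / 0.81)² = 39.78.
Rounding up, n = 40 per group.

n = 40 per group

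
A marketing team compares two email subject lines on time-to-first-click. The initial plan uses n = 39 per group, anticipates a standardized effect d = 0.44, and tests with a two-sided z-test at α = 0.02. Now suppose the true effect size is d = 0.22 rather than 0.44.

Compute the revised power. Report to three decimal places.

With d = 0.22: δ = d·√(n/2) = 0.22 × √(39/2) = 0.9715. Critical value z_{0.01} = 2.326.
Revised power = Φ(δ − 2.326) + Φ(−δ − 2.326) = Φ(-1.355) + Φ(-3.298) = 0.0877 + 0.0005 = 0.0882.

Power ≈ 0.088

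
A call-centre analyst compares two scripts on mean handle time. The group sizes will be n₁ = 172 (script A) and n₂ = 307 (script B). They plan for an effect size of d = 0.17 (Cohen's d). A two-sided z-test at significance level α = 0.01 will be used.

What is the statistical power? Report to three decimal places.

Noncentrality parameter: δ = d / √(1/n₁ + 1/n₂) = 0.17 / √(1/172 + 1/307) = 1.7849
Critical value for a two-sided test at α = 0.01: z_{α/2} = 2.576.
Power = Φ(δ − 2.576) + Φ(−δ − 2.576) = Φ(-0.791) + Φ(-4.361) = 0.2145 + 0.0000 = 0.2145.

Power ≈ 0.214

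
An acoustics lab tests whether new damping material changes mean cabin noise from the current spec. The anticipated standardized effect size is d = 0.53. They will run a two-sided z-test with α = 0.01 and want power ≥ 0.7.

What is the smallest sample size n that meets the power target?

n = 35

For power 0.7 need Φ(δ − z_{0.005}) = 0.7, so δ = z_{0.005} + z_{0.30} = 2.576 + 0.524 = 3.100.
(Ignoring the negligible lower-tail rejection probability gives the usual closed-form inversion.)
δ = d·√n ⇒ n = (δ/d)² = (3.100 / 0.53)² = 34.22.
Round up to the next whole unit.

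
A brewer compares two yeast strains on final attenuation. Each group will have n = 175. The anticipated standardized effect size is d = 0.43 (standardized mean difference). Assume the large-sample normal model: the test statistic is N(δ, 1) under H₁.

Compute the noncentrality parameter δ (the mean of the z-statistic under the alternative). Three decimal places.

δ ≈ 4.022

δ = d·√(n/2) = 0.43 × √(175/2) = 4.0223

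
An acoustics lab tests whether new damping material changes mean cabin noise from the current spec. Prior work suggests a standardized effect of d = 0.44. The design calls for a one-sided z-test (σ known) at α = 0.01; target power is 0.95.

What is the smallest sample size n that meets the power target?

n = 82

For power 0.95 need Φ(δ − z_{0.01}) = 0.95, so δ = z_{0.01} + z_{0.05} = 2.326 + 1.645 = 3.971.
δ = d·√n ⇒ n = (δ/d)² = (3.971 / 0.44)² = 81.46.
Rounding up, n = 82.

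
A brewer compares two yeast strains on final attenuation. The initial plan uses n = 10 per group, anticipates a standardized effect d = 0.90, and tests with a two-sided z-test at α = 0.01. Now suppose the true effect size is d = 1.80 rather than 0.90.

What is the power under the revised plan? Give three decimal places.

With d = 1.80: δ = d·√(n/2) = 1.80 × √(10/2) = 4.0249. Critical value z_{0.005} = 2.576.
Revised power = Φ(δ − 2.576) + Φ(−δ − 2.576) = Φ(1.449) + Φ(-6.601) = 0.9263 + 0.0000 = 0.9263.

Power ≈ 0.926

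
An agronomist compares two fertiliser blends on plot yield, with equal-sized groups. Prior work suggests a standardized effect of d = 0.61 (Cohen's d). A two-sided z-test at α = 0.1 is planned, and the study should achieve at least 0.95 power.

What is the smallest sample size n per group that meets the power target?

n = 59 per group

For power 0.95 need Φ(δ − z_{0.05}) = 0.95, so δ = z_{0.05} + z_{0.05} = 1.645 + 1.645 = 3.290.
(For δ > 0 the lower-tail rejection region contributes negligibly to power, so the one-term inversion is standard.)
δ = d·√(n/2) ⇒ n = 2(δ/d)² = 2 × (3.290 / 0.61)² = 58.17.
Rounding up, n = 59 per group.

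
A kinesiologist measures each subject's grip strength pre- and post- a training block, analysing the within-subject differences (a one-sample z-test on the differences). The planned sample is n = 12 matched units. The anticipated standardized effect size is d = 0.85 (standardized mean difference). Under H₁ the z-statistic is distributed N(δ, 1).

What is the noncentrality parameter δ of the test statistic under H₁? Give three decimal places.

δ ≈ 2.944

The noncentrality parameter scales effect size by the design's sample-size factor: δ = d·√n = 0.85 × √12 = 2.9445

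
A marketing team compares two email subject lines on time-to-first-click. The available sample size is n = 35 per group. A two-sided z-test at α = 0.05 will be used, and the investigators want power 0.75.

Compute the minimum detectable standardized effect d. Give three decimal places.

Need Φ(δ − 1.960) = 0.75, so δ = 1.960 + 0.674 = 2.634.
(Lower-tail contribution to power is negligible for δ > 0.)
δ = d·√(n/2) ⇒ d = δ/√(n/2) = 2.634/√(35/2) = 0.6298.

d ≈ 0.630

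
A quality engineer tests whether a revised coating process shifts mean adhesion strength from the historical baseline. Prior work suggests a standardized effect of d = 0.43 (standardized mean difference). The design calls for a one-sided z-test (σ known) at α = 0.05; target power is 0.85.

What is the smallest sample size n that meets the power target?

n = 39

For power 0.85 need Φ(δ − z_{0.05}) = 0.85, so δ = z_{0.05} + z_{0.15} = 1.645 + 1.036 = 2.681.
δ = d·√n ⇒ n = (δ/d)² = (2.681 / 0.43)² = 38.88.
Rounding up, n = 39.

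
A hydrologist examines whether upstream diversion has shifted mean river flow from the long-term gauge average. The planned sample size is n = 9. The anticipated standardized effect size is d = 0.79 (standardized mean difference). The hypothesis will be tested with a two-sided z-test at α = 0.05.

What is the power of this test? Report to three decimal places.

Noncentrality parameter: δ = d·√n = 0.79 × √9 = 2.3700
Two-sided α = 0.05 → critical value z_{0.025} = 1.960.
Power = Φ(δ − 1.960) + Φ(−δ − 1.960) = Φ(0.410) + Φ(-4.330) = 0.6591 + 0.0000 = 0.6591.

Power ≈ 0.659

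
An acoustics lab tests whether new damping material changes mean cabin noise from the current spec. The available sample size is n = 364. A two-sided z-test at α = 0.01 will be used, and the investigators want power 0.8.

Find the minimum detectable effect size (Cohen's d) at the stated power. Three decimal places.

d ≈ 0.179

Required noncentrality: δ = z_{0.005} + z_{0.20} = 2.576 + 0.842 = 3.417.
(Lower-tail contribution to power is negligible for δ > 0.)
δ = d·√n ⇒ d = δ/√n = 3.417/√364 = 0.1791.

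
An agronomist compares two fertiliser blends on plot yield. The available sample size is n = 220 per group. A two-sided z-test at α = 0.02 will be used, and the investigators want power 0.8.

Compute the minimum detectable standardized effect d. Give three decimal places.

d ≈ 0.302

Required noncentrality: δ = z_{0.01} + z_{0.20} = 2.326 + 0.842 = 3.168.
(The second rejection-region term Φ(−δ − z_{α/2}) is negligible and dropped.)
δ = d·√(n/2) ⇒ d = δ/√(n/2) = 3.168/√(220/2) = 0.3021.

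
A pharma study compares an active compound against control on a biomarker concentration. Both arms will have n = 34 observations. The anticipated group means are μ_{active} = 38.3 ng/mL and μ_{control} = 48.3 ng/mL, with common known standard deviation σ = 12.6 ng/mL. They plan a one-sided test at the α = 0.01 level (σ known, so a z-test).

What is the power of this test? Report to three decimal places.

Standardized effect: d = |μ_{active} − μ_{control}| / σ = |38.3 − 48.3| / 12.6 = 0.7937
Noncentrality parameter: δ = d·√(n/2) = 0.7937 × √(34/2) = 3.2723
One-sided α = 0.01 → critical value z_{0.01} = 2.326.
Power = P(Z > 2.326 − δ) = Φ(0.946) = 0.8279.

Power ≈ 0.828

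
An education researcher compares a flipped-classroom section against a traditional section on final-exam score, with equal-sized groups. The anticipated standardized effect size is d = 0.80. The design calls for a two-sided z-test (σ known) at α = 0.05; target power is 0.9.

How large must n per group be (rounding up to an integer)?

Set Φ(δ − 1.960) = 0.9; then δ − 1.960 = Φ⁻¹(0.9) = 1.282, giving δ = 3.242.
(The Φ(−δ − z_{α/2}) term is vanishingly small for δ > 0 and is dropped in the standard sample-size formula.)
δ = d·√(n/2) ⇒ n = 2(δ/d)² = 2 × (3.242 / 0.80)² = 32.84.
Round up to the next whole unit.

n = 33 per group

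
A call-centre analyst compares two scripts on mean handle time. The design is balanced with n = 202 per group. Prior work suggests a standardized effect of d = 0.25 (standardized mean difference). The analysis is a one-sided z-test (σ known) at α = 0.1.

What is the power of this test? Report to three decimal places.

Power ≈ 0.891

Noncentrality parameter: δ = d·√(n/2) = 0.25 × √(202/2) = 2.5125
Critical value for a one-sided test at α = 0.1: z_α = 1.282.
Power = Φ(δ − 1.282) = Φ(1.231) = 0.8908.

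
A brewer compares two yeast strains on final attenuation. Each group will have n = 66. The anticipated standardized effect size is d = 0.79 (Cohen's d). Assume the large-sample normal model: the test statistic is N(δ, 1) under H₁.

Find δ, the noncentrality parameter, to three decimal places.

δ ≈ 4.538

δ = d·√(n/2) = 0.79 × √(66/2) = 4.5382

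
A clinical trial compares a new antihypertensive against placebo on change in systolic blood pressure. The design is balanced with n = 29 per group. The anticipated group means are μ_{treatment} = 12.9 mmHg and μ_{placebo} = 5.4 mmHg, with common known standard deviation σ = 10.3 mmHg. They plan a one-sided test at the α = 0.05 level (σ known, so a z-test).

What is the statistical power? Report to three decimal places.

Power ≈ 0.870

Standardized effect: d = |μ_{treatment} − μ_{placebo}| / σ = |12.9 − 5.4| / 10.3 = 0.7282
Noncentrality parameter: δ = d·√(n/2) = 0.7282 × √(29/2) = 2.7727
Critical value for a one-sided test at α = 0.05: z_α = 1.645.
Power = Φ(δ − 1.645) = Φ(1.128) = 0.8703.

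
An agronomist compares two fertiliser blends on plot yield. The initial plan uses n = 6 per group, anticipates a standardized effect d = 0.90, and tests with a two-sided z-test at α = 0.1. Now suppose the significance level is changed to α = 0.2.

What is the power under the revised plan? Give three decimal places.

δ = d·√(n/2) = 0.90 × √(6/2) = 1.5588 (unchanged). New critical value: z_{0.1} = 1.282.
Revised power = Φ(δ − 1.282) + Φ(−δ − 1.282) = Φ(0.277) + Φ(-2.840) = 0.6092 + 0.0023 = 0.6115.

Power ≈ 0.611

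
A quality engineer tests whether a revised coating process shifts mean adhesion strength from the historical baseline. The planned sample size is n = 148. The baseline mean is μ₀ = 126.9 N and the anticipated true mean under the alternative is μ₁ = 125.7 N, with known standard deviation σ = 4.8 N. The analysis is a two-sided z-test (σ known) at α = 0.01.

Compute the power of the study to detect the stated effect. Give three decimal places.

Power ≈ 0.679

Standardized effect: d = |μ₁ − μ₀| / σ = |125.7 − 126.9| / 4.8 = 0.2500
Noncentrality parameter: δ = d·√n = 0.2500 × √148 = 3.0414
Critical value for a two-sided test at α = 0.01: z_{α/2} = 2.576.
Power = Φ(δ − 2.576) + Φ(−δ − 2.576) = Φ(0.466) + Φ(-5.617) = 0.6792 + 0.0000 = 0.6792.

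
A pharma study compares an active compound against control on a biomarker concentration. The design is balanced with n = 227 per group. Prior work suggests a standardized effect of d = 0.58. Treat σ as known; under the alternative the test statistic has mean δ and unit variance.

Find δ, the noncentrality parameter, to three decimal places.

δ ≈ 6.179

δ = d·√(n/2) = 0.58 × √(227/2) = 6.1791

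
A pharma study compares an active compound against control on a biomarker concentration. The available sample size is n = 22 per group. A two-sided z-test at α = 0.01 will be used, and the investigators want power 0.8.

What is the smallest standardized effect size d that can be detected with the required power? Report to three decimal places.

d ≈ 1.030

Need Φ(δ − 2.576) = 0.8, so δ = 2.576 + 0.842 = 3.417.
(The second rejection-region term Φ(−δ − z_{α/2}) is negligible and dropped.)
δ = d·√(n/2) ⇒ d = δ/√(n/2) = 3.417/√(22/2) = 1.0304.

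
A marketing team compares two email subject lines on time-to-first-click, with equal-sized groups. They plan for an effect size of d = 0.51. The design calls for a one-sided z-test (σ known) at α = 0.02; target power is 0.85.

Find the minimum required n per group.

n = 74 per group

For power 0.85 need Φ(δ − z_{0.02}) = 0.85, so δ = z_{0.02} + z_{0.15} = 2.054 + 1.036 = 3.090.
δ = d·√(n/2) ⇒ n = 2(δ/d)² = 2 × (3.090 / 0.51)² = 73.43.
Rounding up, n = 74 per group.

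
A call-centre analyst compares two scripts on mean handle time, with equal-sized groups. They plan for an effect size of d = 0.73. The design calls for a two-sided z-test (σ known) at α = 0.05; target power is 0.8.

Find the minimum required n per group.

Set Φ(δ − 1.960) = 0.8; then δ − 1.960 = Φ⁻¹(0.8) = 0.842, giving δ = 2.802.
(For δ > 0 the lower-tail rejection region contributes negligibly to power, so the one-term inversion is standard.)
δ = d·√(n/2) ⇒ n = 2(δ/d)² = 2 × (2.802 / 0.73)² = 29.46.
Rounding up, n = 30 per group.

n = 30 per group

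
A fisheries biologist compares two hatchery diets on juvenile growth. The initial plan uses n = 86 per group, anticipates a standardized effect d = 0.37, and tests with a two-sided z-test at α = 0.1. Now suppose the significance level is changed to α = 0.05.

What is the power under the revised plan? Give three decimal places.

Power ≈ 0.680

δ = d·√(n/2) = 0.37 × √(86/2) = 2.4263 (unchanged). New critical value: z_{0.025} = 1.960.
Revised power = Φ(δ − 1.960) + Φ(−δ − 1.960) = Φ(0.466) + Φ(-4.386) = 0.6795 + 0.0000 = 0.6795.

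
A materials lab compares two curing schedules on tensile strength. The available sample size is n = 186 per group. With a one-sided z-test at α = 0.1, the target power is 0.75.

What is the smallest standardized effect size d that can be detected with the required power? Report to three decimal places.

d ≈ 0.203

Required noncentrality: δ = z_{0.1} + z_{0.25} = 1.282 + 0.674 = 1.956.
δ = d·√(n/2) ⇒ d = δ/√(n/2) = 1.956/√(186/2) = 0.2028.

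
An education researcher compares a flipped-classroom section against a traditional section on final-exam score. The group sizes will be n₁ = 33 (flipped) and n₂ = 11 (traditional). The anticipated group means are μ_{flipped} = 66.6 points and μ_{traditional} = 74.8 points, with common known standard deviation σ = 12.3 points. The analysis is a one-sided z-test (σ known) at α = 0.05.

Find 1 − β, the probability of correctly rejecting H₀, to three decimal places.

Power ≈ 0.606

Standardized effect: d = |μ_{flipped} − μ_{traditional}| / σ = |66.6 − 74.8| / 12.3 = 0.6667
Noncentrality parameter: δ = d / √(1/n₁ + 1/n₂) = 0.6667 / √(1/33 + 1/11) = 1.9149
Critical value for a one-sided test at α = 0.05: z_α = 1.645.
Power = P(Z > 1.645 − δ) = Φ(0.270) = 0.6064.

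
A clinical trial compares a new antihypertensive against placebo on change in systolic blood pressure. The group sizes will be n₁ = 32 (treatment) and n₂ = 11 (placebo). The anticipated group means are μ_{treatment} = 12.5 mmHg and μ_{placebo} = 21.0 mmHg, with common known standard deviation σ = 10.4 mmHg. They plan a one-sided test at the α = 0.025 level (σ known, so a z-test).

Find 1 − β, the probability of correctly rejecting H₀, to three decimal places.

Power ≈ 0.647

Standardized effect: d = |μ_{treatment} − μ_{placebo}| / σ = |12.5 − 21.0| / 10.4 = 0.8173
Noncentrality parameter: δ = d / √(1/n₁ + 1/n₂) = 0.8173 / √(1/32 + 1/11) = 2.3384
One-sided α = 0.025 → critical value z_{0.025} = 1.960.
Power = P(Z > 1.960 − δ) = Φ(0.378) = 0.6475.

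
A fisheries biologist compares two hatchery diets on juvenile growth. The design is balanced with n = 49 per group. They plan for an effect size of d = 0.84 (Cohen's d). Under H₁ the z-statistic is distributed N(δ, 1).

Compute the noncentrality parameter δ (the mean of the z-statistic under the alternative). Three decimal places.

δ = d·√(n/2) = 0.84 × √(49/2) = 4.1578

δ ≈ 4.158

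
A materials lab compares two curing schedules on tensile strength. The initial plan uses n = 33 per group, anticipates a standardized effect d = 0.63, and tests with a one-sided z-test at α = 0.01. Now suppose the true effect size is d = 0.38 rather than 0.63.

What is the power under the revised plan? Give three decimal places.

Power ≈ 0.217

With d = 0.38: δ = d·√(n/2) = 0.38 × √(33/2) = 1.5436. Critical value z_{0.01} = 2.326.
Revised power = Φ(δ − 2.326) = Φ(-0.783) = 0.2169.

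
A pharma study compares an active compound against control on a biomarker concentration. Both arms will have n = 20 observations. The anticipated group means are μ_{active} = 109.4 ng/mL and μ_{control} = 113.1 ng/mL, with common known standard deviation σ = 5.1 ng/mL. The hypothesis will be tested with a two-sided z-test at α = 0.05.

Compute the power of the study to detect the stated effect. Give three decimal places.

Standardized effect: d = |μ_{active} − μ_{control}| / σ = |109.4 − 113.1| / 5.1 = 0.7255
Noncentrality parameter: δ = d·√(n/2) = 0.7255 × √(20/2) = 2.2942
Two-sided α = 0.05 → critical value z_{0.025} = 1.960.
Power = Φ(δ − 1.960) + Φ(−δ − 1.960) = Φ(0.334) + Φ(-4.254) = 0.6309 + 0.0000 = 0.6309.

Power ≈ 0.631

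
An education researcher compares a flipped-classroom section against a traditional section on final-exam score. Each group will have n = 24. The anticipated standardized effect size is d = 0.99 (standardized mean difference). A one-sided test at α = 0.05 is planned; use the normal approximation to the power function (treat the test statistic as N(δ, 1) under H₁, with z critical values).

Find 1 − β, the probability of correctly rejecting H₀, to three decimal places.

Noncentrality parameter: δ = d·√(n/2) = 0.99 × √(24/2) = 3.4295
One-sided α = 0.05 → critical value z_{0.05} = 1.645.
Power = P(Z > 1.645 − δ) = Φ(1.785) = 0.9628.

Power ≈ 0.963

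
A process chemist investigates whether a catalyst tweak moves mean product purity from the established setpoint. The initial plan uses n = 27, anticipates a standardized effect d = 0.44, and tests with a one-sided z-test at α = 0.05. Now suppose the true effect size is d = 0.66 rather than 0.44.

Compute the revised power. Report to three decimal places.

With d = 0.66: δ = d·√n = 0.66 × √27 = 3.4295. Critical value z_{0.05} = 1.645.
Revised power = Φ(δ − 1.645) = Φ(1.785) = 0.9628.

Power ≈ 0.963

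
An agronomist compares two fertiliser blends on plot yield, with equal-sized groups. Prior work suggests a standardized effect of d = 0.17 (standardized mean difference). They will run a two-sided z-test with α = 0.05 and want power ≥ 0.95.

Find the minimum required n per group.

n = 900 per group

Set Φ(δ − 1.960) = 0.95; then δ − 1.960 = Φ⁻¹(0.95) = 1.645, giving δ = 3.605.
(Ignoring the negligible lower-tail rejection probability gives the usual closed-form inversion.)
δ = d·√(n/2) ⇒ n = 2(δ/d)² = 2 × (3.605 / 0.17)² = 899.29.
Round up to the next whole unit.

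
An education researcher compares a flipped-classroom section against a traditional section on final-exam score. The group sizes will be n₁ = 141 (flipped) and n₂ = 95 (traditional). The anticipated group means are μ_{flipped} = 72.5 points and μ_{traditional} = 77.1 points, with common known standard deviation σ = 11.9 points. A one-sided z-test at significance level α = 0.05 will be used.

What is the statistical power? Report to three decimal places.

Standardized effect: d = |μ_{flipped} − μ_{traditional}| / σ = |72.5 − 77.1| / 11.9 = 0.3866
Noncentrality parameter: δ = d / √(1/n₁ + 1/n₂) = 0.3866 / √(1/141 + 1/95) = 2.9122
One-sided α = 0.05 → critical value z_{0.05} = 1.645.
Power = P(Z > 1.645 − δ) = Φ(1.267) = 0.8975.

Power ≈ 0.897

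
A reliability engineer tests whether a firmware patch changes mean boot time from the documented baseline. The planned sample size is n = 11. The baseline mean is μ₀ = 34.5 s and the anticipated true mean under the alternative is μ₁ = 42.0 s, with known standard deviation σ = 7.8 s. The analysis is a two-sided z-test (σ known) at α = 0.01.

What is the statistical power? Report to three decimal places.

Standardized effect: d = |μ₁ − μ₀| / σ = |42.0 − 34.5| / 7.8 = 0.9615
Noncentrality parameter: δ = d·√n = 0.9615 × √11 = 3.1891
Two-sided α = 0.01 → critical value z_{0.005} = 2.576.
Power = Φ(δ − 2.576) + Φ(−δ − 2.576) = Φ(0.613) + Φ(-5.765) = 0.7301 + 0.0000 = 0.7301.

Power ≈ 0.730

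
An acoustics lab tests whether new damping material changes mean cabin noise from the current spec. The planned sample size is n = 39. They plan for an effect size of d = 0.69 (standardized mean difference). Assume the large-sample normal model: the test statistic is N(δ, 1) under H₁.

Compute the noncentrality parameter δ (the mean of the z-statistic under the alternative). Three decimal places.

δ = d·√n = 0.69 × √39 = 4.3090

δ ≈ 4.309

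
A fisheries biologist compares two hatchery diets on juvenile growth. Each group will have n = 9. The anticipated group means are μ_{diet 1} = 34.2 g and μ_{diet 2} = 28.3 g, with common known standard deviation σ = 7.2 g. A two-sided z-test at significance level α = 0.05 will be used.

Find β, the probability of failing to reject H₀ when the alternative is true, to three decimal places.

β ≈ 0.588

Standardized effect: d = |μ_{diet 1} − μ_{diet 2}| / σ = |34.2 − 28.3| / 7.2 = 0.8194
Noncentrality parameter: δ = d·√(n/2) = 0.8194 × √(9/2) = 1.7383
Critical value for a two-sided test at α = 0.05: z_{α/2} = 1.960.
Power = Φ(δ − 1.960) + Φ(−δ − 1.960) = Φ(-0.222) + Φ(-3.698) = 0.4123 + 0.0001 = 0.4124.
Type II error: β = 1 − power = 1 − 0.4124 = 0.5876.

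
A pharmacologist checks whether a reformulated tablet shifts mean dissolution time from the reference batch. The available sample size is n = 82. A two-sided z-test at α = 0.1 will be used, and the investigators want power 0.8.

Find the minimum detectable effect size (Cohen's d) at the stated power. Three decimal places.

d ≈ 0.275

Need Φ(δ − 1.645) = 0.8, so δ = 1.645 + 0.842 = 2.486.
(Lower-tail contribution to power is negligible for δ > 0.)
δ = d·√n ⇒ d = δ/√n = 2.486/√82 = 0.2746.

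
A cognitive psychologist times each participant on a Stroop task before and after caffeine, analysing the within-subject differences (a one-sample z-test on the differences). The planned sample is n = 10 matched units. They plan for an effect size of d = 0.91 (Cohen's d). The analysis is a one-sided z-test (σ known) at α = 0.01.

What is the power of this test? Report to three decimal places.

Power ≈ 0.709

Noncentrality parameter: δ = d·√n = 0.91 × √10 = 2.8777
Critical value for a one-sided test at α = 0.01: z_α = 2.326.
Power = Φ(δ − 2.326) = Φ(0.551) = 0.7093.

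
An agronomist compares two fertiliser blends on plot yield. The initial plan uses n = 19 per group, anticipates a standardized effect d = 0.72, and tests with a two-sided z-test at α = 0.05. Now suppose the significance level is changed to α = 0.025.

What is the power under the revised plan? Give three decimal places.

Power ≈ 0.491

δ = d·√(n/2) = 0.72 × √(19/2) = 2.2192 (unchanged). New critical value: z_{0.0125} = 2.241.
Revised power = Φ(δ − 2.241) + Φ(−δ − 2.241) = Φ(-0.022) + Φ(-4.461) = 0.4911 + 0.0000 = 0.4911.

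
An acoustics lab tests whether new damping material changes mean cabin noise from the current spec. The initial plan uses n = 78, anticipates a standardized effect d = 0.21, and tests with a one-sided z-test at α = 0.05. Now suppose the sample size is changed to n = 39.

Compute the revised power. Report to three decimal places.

With n = 39: δ = d·√n = 0.21 × √39 = 1.3114. Critical value z_{0.05} = 1.645.
Revised power = Φ(δ − 1.645) = Φ(-0.333) = 0.3694.

Power ≈ 0.369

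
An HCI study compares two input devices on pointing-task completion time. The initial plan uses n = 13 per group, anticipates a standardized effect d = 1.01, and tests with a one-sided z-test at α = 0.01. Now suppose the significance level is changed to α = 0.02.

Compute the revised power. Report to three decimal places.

Power ≈ 0.699

δ = d·√(n/2) = 1.01 × √(13/2) = 2.5750 (unchanged). New critical value: z_{0.02} = 2.054.
Revised power = Φ(δ − 2.054) = Φ(0.521) = 0.6989.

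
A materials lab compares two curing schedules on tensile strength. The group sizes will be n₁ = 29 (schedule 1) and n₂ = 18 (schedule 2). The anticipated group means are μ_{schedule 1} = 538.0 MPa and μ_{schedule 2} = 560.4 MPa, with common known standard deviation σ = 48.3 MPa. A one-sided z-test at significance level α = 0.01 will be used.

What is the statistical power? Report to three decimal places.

Standardized effect: d = |μ_{schedule 1} − μ_{schedule 2}| / σ = |538.0 − 560.4| / 48.3 = 0.4638
Noncentrality parameter: δ = d / √(1/n₁ + 1/n₂) = 0.4638 / √(1/29 + 1/18) = 1.5456
Critical value for a one-sided test at α = 0.01: z_α = 2.326.
Power = Φ(δ − 2.326) = Φ(-0.781) = 0.2175.

Power ≈ 0.217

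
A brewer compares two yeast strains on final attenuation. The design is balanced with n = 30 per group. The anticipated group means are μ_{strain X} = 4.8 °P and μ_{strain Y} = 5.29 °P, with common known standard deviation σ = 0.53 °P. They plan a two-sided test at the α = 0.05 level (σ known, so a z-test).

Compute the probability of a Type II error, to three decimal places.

β ≈ 0.053

Standardized effect: d = |μ_{strain X} − μ_{strain Y}| / σ = |4.8 − 5.29| / 0.53 = 0.9245
Noncentrality parameter: δ = d·√(n/2) = 0.9245 × √(30/2) = 3.5807
Two-sided α = 0.05 → critical value z_{0.025} = 1.960.
Power = Φ(δ − 1.960) + Φ(−δ − 1.960) = Φ(1.621) + Φ(-5.541) = 0.9475 + 0.0000 = 0.9475.
Type II error: β = 1 − power = 1 − 0.9475 = 0.0525.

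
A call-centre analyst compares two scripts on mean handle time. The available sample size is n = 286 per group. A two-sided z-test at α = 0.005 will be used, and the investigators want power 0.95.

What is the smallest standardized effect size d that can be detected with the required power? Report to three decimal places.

d ≈ 0.372

Need Φ(δ − 2.807) = 0.95, so δ = 2.807 + 1.645 = 4.452.
(Lower-tail contribution to power is negligible for δ > 0.)
δ = d·√(n/2) ⇒ d = δ/√(n/2) = 4.452/√(286/2) = 0.3723.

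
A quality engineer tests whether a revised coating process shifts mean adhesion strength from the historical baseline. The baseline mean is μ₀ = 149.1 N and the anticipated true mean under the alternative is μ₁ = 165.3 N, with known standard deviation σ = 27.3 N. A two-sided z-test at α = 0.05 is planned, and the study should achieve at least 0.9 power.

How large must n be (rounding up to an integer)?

n = 30

Standardized effect: d = |μ₁ − μ₀| / σ = |165.3 − 149.1| / 27.3 = 0.5934
Set Φ(δ − 1.960) = 0.9; then δ − 1.960 = Φ⁻¹(0.9) = 1.282, giving δ = 3.242.
(The Φ(−δ − z_{α/2}) term is vanishingly small for δ > 0 and is dropped in the standard sample-size formula.)
δ = d·√n ⇒ n = (δ/d)² = (3.242 / 0.5934)² = 29.84.
Round up to the next whole unit.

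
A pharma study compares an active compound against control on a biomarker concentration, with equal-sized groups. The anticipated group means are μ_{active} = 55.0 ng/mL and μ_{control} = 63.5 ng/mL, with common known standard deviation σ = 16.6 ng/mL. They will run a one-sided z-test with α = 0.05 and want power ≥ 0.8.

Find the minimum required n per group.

Standardized effect: d = |μ_{active} − μ_{control}| / σ = |55.0 − 63.5| / 16.6 = 0.5120
Set Φ(δ − 1.645) = 0.8; then δ − 1.645 = Φ⁻¹(0.8) = 0.842, giving δ = 2.486.
δ = d·√(n/2) ⇒ n = 2(δ/d)² = 2 × (2.486 / 0.5120)² = 47.16.
Round up to the next whole unit.

n = 48 per group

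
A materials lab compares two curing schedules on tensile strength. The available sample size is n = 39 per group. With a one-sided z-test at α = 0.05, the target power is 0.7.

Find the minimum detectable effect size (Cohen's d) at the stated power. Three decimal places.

d ≈ 0.491

Required noncentrality: δ = z_{0.05} + z_{0.30} = 1.645 + 0.524 = 2.169.
δ = d·√(n/2) ⇒ d = δ/√(n/2) = 2.169/√(39/2) = 0.4912.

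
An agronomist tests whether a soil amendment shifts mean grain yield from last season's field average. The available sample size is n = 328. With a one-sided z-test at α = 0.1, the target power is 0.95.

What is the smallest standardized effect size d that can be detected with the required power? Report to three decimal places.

Need Φ(δ − 1.282) = 0.95, so δ = 1.282 + 1.645 = 2.926.
δ = d·√n ⇒ d = δ/√n = 2.926/√328 = 0.1616.

d ≈ 0.162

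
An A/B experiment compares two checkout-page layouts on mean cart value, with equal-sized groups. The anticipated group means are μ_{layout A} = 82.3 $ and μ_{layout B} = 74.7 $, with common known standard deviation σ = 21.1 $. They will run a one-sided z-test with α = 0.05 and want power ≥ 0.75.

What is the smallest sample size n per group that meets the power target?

Standardized effect: d = |μ_{layout A} − μ_{layout B}| / σ = |82.3 − 74.7| / 21.1 = 0.3602
For power 0.75 need Φ(δ − z_{0.05}) = 0.75, so δ = z_{0.05} + z_{0.25} = 1.645 + 0.674 = 2.319.
δ = d·√(n/2) ⇒ n = 2(δ/d)² = 2 × (2.319 / 0.3602)² = 82.93.
Rounding up, n = 83 per group.

n = 83 per group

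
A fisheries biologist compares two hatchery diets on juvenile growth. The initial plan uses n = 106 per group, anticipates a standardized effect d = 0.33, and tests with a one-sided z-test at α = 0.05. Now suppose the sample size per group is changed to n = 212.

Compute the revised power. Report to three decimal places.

With n = 212 per group: δ = d·√(n/2) = 0.33 × √(212/2) = 3.3976. Critical value z_{0.05} = 1.645.
Revised power = Φ(δ − 1.645) = Φ(1.753) = 0.9602.

Power ≈ 0.960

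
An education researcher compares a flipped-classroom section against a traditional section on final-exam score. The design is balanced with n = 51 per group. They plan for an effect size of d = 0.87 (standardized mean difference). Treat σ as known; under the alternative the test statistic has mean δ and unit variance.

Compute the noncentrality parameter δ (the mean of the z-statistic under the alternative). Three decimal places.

The noncentrality parameter scales effect size by the design's sample-size factor: δ = d·√(n/2) = 0.87 × √(51/2) = 4.3933

δ ≈ 4.393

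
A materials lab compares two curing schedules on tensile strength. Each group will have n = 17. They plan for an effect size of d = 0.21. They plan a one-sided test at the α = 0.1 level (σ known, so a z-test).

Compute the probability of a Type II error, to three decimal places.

β ≈ 0.748

Noncentrality parameter: δ = d·√(n/2) = 0.21 × √(17/2) = 0.6122
Critical value for a one-sided test at α = 0.1: z_α = 1.282.
Power = Φ(δ − 1.282) = Φ(-0.669) = 0.2517.
Type II error: β = 1 − power = 1 − 0.2517 = 0.7483.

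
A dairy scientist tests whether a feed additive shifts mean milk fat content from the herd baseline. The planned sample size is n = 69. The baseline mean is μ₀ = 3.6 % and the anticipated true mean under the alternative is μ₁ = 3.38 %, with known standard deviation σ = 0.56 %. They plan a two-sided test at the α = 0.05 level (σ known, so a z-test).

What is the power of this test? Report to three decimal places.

Power ≈ 0.904

Standardized effect: d = |μ₁ − μ₀| / σ = |3.38 − 3.6| / 0.56 = 0.3929
Noncentrality parameter: δ = d·√n = 0.3929 × √69 = 3.2633
Two-sided α = 0.05 → critical value z_{0.025} = 1.960.
Power = Φ(δ − 1.960) + Φ(−δ − 1.960) = Φ(1.303) + Φ(-5.223) = 0.9038 + 0.0000 = 0.9038.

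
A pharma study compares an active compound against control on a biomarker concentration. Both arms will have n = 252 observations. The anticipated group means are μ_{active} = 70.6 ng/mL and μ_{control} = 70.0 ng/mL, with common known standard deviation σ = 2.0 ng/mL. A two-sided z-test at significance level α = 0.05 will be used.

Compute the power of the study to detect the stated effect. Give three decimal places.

Standardized effect: d = |μ_{active} − μ_{control}| / σ = |70.6 − 70.0| / 2.0 = 0.3000
Noncentrality parameter: δ = d·√(n/2) = 0.3000 × √(252/2) = 3.3675
Two-sided α = 0.05 → critical value z_{0.025} = 1.960.
Power = Φ(δ − 1.960) + Φ(−δ − 1.960) = Φ(1.408) + Φ(-5.327) = 0.9204 + 0.0000 = 0.9204.

Power ≈ 0.920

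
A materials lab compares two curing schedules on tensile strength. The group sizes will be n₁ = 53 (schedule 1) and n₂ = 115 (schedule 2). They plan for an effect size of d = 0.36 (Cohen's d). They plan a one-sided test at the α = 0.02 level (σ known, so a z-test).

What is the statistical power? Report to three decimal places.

Noncentrality parameter: δ = d / √(1/n₁ + 1/n₂) = 0.36 / √(1/53 + 1/115) = 2.1684
Critical value for a one-sided test at α = 0.02: z_α = 2.054.
Power = P(Z > 2.054 − δ) = Φ(0.115) = 0.5456.

Power ≈ 0.546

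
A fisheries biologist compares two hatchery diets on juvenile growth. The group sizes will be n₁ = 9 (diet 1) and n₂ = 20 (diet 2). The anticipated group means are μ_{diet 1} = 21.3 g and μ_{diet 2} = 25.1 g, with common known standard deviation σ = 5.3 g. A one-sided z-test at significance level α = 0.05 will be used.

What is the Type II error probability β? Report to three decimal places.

Standardized effect: d = |μ_{diet 1} − μ_{diet 2}| / σ = |21.3 − 25.1| / 5.3 = 0.7170
Noncentrality parameter: δ = d / √(1/n₁ + 1/n₂) = 0.7170 / √(1/9 + 1/20) = 1.7863
One-sided α = 0.05 → critical value z_{0.05} = 1.645.
Power = Φ(δ − 1.645) = Φ(0.141) = 0.5562.
Type II error: β = 1 − power = 1 − 0.5562 = 0.4438.

β ≈ 0.444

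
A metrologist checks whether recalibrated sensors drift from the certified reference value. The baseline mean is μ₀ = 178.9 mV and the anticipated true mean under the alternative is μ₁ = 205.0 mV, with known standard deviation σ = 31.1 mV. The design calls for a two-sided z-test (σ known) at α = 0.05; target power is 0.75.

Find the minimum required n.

Standardized effect: d = |μ₁ − μ₀| / σ = |205.0 − 178.9| / 31.1 = 0.8392
For power 0.75 need Φ(δ − z_{0.025}) = 0.75, so δ = z_{0.025} + z_{0.25} = 1.960 + 0.674 = 2.634.
(For δ > 0 the lower-tail rejection region contributes negligibly to power, so the one-term inversion is standard.)
δ = d·√n ⇒ n = (δ/d)² = (2.634 / 0.8392)² = 9.85.
Round up to the next whole unit.

n = 10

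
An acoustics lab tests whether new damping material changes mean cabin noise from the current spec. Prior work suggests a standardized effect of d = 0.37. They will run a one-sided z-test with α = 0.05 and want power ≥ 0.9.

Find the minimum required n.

For power 0.9 need Φ(δ − z_{0.05}) = 0.9, so δ = z_{0.05} + z_{0.10} = 1.645 + 1.282 = 2.926.
δ = d·√n ⇒ n = (δ/d)² = (2.926 / 0.37)² = 62.56.
Rounding up, n = 63.

n = 63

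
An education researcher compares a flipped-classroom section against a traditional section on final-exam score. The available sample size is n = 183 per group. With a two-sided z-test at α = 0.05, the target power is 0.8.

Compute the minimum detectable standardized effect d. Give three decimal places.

d ≈ 0.293

Required noncentrality: δ = z_{0.025} + z_{0.20} = 1.960 + 0.842 = 2.802.
(Lower-tail contribution to power is negligible for δ > 0.)
δ = d·√(n/2) ⇒ d = δ/√(n/2) = 2.802/√(183/2) = 0.2929.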